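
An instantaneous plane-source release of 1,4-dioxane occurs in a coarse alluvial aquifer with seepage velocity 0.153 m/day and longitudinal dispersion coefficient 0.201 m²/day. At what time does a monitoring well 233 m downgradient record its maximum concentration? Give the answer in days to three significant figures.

1510 days

For the 1D instantaneous-source solution, setting ∂C/∂t = 0 at fixed x gives v²t² + 2Dt − x² = 0, so t = (√(D² + v²x²) − D)/v².
√(D² + v²x²) = √(0.201² + 0.153² × 233²) = 35.65; v² = 0.023409.
t = (35.65 − 0.201)/0.023409 = 1510 days (vs. the pure-advection estimate x/v = 1520 d).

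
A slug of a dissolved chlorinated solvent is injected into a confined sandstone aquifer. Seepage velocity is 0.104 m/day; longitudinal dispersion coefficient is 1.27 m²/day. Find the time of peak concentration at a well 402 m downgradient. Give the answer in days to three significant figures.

For the 1D instantaneous-source solution, setting ∂C/∂t = 0 at fixed x gives v²t² + 2Dt − x² = 0, so t = (√(D² + v²x²) − D)/v².
√(D² + v²x²) = √(1.27² + 0.104² × 402²) = 41.83; v² = 0.010816.
t = (41.83 − 1.27)/0.010816 = 3750 days (vs. the pure-advection estimate x/v = 3870 d).

3750 days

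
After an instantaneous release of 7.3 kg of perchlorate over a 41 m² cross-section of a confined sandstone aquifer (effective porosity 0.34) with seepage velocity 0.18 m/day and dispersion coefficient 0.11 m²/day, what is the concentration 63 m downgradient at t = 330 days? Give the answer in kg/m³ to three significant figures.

0.0224 kg/m³

For an instantaneous plane source, C(x,t) = M/(n_e·A·√(4πDt)) · exp(−(x−vt)²/(4Dt)), with n_e·A the pore (flow) area.
Plume center vt = 0.18 × 330 = 59.4 m, so the well at 63 m is 3.6 m downgradient of the peak.
√(4πDt) = 21.36 m, giving peak height M/(n_e·A·√(4πDt)) = 7.3/(0.34 × 41 × 21.36) = 0.02452 kg/m³.
(x−vt)²/(4Dt) = (3.6)²/(4 × 0.11 × 330) = 0.08926; exp(−0.08926) = 0.9146.
C = 0.02452 × 0.9146 = 0.0224 kg/m³.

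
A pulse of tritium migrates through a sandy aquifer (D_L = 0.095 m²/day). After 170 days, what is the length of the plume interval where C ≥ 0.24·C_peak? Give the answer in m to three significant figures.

19.2 m

The plume is Gaussian with σ = √(2Dt) = √(2 × 0.095 × 170) = 5.683 m.
C/C_peak = exp(−Δx²/(2σ²)) = 0.24 ⇒ Δx = σ·√(−2 ln 0.24) = 5.683 × 1.689 = 9.599 m.
Width = 2Δx = 19.2 m.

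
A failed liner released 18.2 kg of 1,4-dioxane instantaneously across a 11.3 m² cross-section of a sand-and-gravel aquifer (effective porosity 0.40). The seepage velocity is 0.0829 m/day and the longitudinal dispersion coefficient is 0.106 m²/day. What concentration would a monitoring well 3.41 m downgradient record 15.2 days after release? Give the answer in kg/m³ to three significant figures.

For an instantaneous plane source, C(x,t) = M/(n_e·A·√(4πDt)) · exp(−(x−vt)²/(4Dt)), with n_e·A the pore (flow) area.
Plume center vt = 0.0829 × 15.2 = 1.26008 m, so the well at 3.41 m is 2.14992 m downgradient of the peak.
√(4πDt) = 4.500 m, giving peak height M/(n_e·A·√(4πDt)) = 18.2/(0.40 × 11.3 × 4.500) = 0.8948 kg/m³.
(x−vt)²/(4Dt) = (2.14992)²/(4 × 0.106 × 15.2) = 0.7172; exp(−0.7172) = 0.4881.
C = 0.8948 × 0.4881 = 0.437 kg/m³.

0.437 kg/m³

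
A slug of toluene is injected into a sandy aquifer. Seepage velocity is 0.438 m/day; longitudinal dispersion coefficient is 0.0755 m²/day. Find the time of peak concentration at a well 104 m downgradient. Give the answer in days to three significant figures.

237 days

For the 1D instantaneous-source solution, setting ∂C/∂t = 0 at fixed x gives v²t² + 2Dt − x² = 0, so t = (√(D² + v²x²) − D)/v².
√(D² + v²x²) = √(0.0755² + 0.438² × 104²) = 45.55; v² = 0.191844.
t = (45.55 − 0.0755)/0.191844 = 237 days (vs. the pure-advection estimate x/v = 237 d).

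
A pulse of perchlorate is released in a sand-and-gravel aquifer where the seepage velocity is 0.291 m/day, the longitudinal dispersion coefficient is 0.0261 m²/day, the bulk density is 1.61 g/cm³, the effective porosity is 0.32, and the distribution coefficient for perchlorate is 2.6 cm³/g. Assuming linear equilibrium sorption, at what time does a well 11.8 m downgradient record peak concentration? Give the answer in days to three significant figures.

Retardation factor R = 1 + ρ_b·K_d/n = 1 + 1.61 × 2.6/0.32 = 14.08.
Sorption retards both mechanisms: v_R = v/R = 0.02067 m/day, D_R = D/R = 0.001854 m²/day.
Peak time from v_R²t² + 2D_R t − x² = 0: t = (√(D_R² + v_R²x²) − D_R)/v_R².
√(D_R² + v_R²x²) = √(0.001854² + 0.02067² × 11.8²) = 0.2439; v_R² = 0.0004272.
t = (0.2439 − 0.001854)/0.0004272 = 567 days.

567 days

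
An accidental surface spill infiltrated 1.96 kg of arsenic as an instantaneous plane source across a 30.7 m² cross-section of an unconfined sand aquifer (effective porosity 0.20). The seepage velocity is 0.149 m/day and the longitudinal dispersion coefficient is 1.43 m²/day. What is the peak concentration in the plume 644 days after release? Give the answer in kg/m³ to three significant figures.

The peak of an instantaneous 1D plume sits at x = vt; there the Gaussian factor is 1 and C_max = M/(n_e·A·√(4πDt)), where n_e·A is the pore area the mass is dissolved in.
√(4πDt) = √(4π × 1.43 × 644) = 107.6 m, so C_max = 1.96/(0.20 × 30.7 × 107.6) = 0.00297 kg/m³.

0.00297 kg/m³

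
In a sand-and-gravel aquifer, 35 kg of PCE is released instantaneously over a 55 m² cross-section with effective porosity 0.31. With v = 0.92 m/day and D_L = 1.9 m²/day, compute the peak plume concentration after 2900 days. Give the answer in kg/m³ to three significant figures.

The peak of an instantaneous 1D plume sits at x = vt; there the Gaussian factor is 1 and C_max = M/(n_e·A·√(4πDt)), where n_e·A is the pore area the mass is dissolved in.
√(4πDt) = √(4π × 1.9 × 2900) = 263.1 m, so C_max = 35/(0.31 × 55 × 263.1) = 0.00780 kg/m³.

0.00780 kg/m³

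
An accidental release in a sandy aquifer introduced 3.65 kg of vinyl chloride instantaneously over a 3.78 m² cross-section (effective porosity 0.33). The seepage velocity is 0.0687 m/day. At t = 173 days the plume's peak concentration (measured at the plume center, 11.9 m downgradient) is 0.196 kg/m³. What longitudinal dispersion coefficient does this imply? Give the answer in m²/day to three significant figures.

0.103 m²/day

At the plume center C_max = M/(n_e·A·√(4πDt)), so D = M²/(4πt·(n_e·A·C_max)²).
n_e·A·C_max = 0.33 × 3.78 × 0.196 = 0.2445 kg/m.
D = 3.65²/(4π × 173 × 0.2445²) = 0.103 m²/day.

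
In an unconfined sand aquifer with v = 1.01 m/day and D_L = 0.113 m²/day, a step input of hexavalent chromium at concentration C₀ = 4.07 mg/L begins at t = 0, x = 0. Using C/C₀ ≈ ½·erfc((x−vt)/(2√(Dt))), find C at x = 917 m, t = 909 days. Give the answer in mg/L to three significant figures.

2.16 mg/L

For a continuous step input, C/C₀ ≈ ½·erfc((x−vt)/(2√(Dt))).
vt = 1.01 × 909 = 918.09 m and 2√(Dt) = 2√(0.113 × 909) = 20.27 m.
Argument (x−vt)/(2√(Dt)) = (917 − 918.09)/20.27 = -0.05377; ½·erfc(-0.05377) = 0.5303.
C = 4.07 × 0.5303 = 2.16 mg/L.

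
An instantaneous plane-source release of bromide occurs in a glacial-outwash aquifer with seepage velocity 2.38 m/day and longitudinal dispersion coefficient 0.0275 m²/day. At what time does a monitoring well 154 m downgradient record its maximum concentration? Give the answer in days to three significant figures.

64.7 days

For the 1D instantaneous-source solution, setting ∂C/∂t = 0 at fixed x gives v²t² + 2Dt − x² = 0, so t = (√(D² + v²x²) − D)/v².
√(D² + v²x²) = √(0.0275² + 2.38² × 154²) = 366.5; v² = 5.6644.
t = (366.5 − 0.0275)/5.6644 = 64.7 days (vs. the pure-advection estimate x/v = 64.7 d).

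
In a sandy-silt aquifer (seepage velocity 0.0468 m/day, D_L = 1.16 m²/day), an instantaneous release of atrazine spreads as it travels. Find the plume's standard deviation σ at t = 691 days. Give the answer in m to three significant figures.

40.0 m

Dispersive spreading gives a Gaussian with σ² = 2Dt; advection only shifts the center.
σ = √(2 × 1.16 × 691) = 40.0 m.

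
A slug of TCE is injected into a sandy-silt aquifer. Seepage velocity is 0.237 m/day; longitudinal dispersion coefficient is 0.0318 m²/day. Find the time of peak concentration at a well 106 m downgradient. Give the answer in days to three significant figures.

For the 1D instantaneous-source solution, setting ∂C/∂t = 0 at fixed x gives v²t² + 2Dt − x² = 0, so t = (√(D² + v²x²) − D)/v².
√(D² + v²x²) = √(0.0318² + 0.237² × 106²) = 25.12; v² = 0.056169.
t = (25.12 − 0.0318)/0.056169 = 447 days (vs. the pure-advection estimate x/v = 447 d).

447 days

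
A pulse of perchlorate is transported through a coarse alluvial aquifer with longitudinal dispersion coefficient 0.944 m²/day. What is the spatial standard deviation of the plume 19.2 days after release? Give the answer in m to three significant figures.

Dispersive spreading gives a Gaussian with σ² = 2Dt; advection only shifts the center.
σ = √(2 × 0.944 × 19.2) = 6.02 m.

6.02 m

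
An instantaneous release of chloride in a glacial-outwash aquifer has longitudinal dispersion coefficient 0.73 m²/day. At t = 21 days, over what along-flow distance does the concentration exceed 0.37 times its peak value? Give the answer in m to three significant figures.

15.6 m

The plume is Gaussian with σ = √(2Dt) = √(2 × 0.73 × 21) = 5.537 m.
C/C_peak = exp(−Δx²/(2σ²)) = 0.37 ⇒ Δx = σ·√(−2 ln 0.37) = 5.537 × 1.410 = 7.807 m.
Width = 2Δx = 15.6 m.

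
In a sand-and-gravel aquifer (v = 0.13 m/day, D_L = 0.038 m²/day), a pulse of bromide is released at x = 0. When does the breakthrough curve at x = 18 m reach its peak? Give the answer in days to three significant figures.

For the 1D instantaneous-source solution, setting ∂C/∂t = 0 at fixed x gives v²t² + 2Dt − x² = 0, so t = (√(D² + v²x²) − D)/v².
√(D² + v²x²) = √(0.038² + 0.13² × 18²) = 2.340; v² = 0.0169.
t = (2.340 − 0.038)/0.0169 = 136 days (vs. the pure-advection estimate x/v = 138 d).

136 days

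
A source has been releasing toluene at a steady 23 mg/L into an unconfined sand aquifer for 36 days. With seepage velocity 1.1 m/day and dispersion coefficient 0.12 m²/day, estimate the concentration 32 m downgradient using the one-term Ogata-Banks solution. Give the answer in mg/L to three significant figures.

22.9 mg/L

For a continuous step input, C/C₀ ≈ ½·erfc((x−vt)/(2√(Dt))).
vt = 1.1 × 36 = 39.6 m and 2√(Dt) = 2√(0.12 × 36) = 4.157 m.
Argument (x−vt)/(2√(Dt)) = (32 − 39.6)/4.157 = -1.828; ½·erfc(-1.828) = 0.9951.
C = 23 × 0.9951 = 22.9 mg/L.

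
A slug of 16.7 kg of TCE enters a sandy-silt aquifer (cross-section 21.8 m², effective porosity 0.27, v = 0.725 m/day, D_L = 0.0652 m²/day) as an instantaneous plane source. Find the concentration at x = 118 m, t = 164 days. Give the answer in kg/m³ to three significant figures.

0.240 kg/m³

For an instantaneous plane source, C(x,t) = M/(n_e·A·√(4πDt)) · exp(−(x−vt)²/(4Dt)), with n_e·A the pore (flow) area.
Plume center vt = 0.725 × 164 = 118.9 m, so the well at 118 m is 0.9 m upgradient of the peak.
√(4πDt) = 11.59 m, giving peak height M/(n_e·A·√(4πDt)) = 16.7/(0.27 × 21.8 × 11.59) = 0.2448 kg/m³.
(x−vt)²/(4Dt) = (-0.9)²/(4 × 0.0652 × 164) = 0.01894; exp(−0.01894) = 0.9812.
C = 0.2448 × 0.9812 = 0.240 kg/m³.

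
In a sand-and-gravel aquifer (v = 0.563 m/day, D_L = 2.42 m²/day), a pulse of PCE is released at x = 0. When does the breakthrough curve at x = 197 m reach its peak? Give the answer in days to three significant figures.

342 days

For the 1D instantaneous-source solution, setting ∂C/∂t = 0 at fixed x gives v²t² + 2Dt − x² = 0, so t = (√(D² + v²x²) − D)/v².
√(D² + v²x²) = √(2.42² + 0.563² × 197²) = 110.9; v² = 0.316969.
t = (110.9 − 2.42)/0.316969 = 342 days (vs. the pure-advection estimate x/v = 350 d).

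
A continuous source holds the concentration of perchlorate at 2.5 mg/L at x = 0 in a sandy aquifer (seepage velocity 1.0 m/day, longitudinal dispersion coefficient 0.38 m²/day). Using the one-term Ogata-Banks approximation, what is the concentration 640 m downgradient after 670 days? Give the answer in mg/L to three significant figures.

For a continuous step input, C/C₀ ≈ ½·erfc((x−vt)/(2√(Dt))).
vt = 1.0 × 670 = 670 m and 2√(Dt) = 2√(0.38 × 670) = 31.91 m.
Argument (x−vt)/(2√(Dt)) = (640 − 670)/31.91 = -0.9401; ½·erfc(-0.9401) = 0.9082.
C = 2.5 × 0.9082 = 2.27 mg/L.

2.27 mg/L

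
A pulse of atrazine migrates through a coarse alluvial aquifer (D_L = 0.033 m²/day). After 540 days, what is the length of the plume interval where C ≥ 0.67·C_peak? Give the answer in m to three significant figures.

The plume is Gaussian with σ = √(2Dt) = √(2 × 0.033 × 540) = 5.970 m.
C/C_peak = exp(−Δx²/(2σ²)) = 0.67 ⇒ Δx = σ·√(−2 ln 0.67) = 5.970 × 0.8950 = 5.343 m.
Width = 2Δx = 10.7 m.

10.7 m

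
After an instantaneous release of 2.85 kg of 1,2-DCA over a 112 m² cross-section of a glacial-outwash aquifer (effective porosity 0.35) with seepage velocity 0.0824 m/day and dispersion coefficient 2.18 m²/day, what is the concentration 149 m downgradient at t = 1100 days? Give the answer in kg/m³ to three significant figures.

0.000294 kg/m³

For an instantaneous plane source, C(x,t) = M/(n_e·A·√(4πDt)) · exp(−(x−vt)²/(4Dt)), with n_e·A the pore (flow) area.
Plume center vt = 0.0824 × 1100 = 90.64 m, so the well at 149 m is 58.36 m downgradient of the peak.
√(4πDt) = 173.6 m, giving peak height M/(n_e·A·√(4πDt)) = 2.85/(0.35 × 112 × 173.6) = 0.0004188 kg/m³.
(x−vt)²/(4Dt) = (58.36)²/(4 × 2.18 × 1100) = 0.3551; exp(−0.3551) = 0.7011.
C = 0.0004188 × 0.7011 = 0.000294 kg/m³.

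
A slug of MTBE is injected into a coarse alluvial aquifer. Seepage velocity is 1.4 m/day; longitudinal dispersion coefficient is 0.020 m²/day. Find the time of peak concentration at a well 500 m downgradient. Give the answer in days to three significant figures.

For the 1D instantaneous-source solution, setting ∂C/∂t = 0 at fixed x gives v²t² + 2Dt − x² = 0, so t = (√(D² + v²x²) − D)/v².
√(D² + v²x²) = √(0.020² + 1.4² × 500²) = 700.0; v² = 1.96.
t = (700.0 − 0.020)/1.96 = 357 days (vs. the pure-advection estimate x/v = 357 d).

357 days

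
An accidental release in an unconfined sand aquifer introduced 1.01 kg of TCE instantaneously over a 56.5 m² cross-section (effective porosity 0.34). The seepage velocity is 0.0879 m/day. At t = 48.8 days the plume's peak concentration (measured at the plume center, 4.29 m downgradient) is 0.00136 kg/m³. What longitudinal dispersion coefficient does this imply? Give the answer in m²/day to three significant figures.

2.44 m²/day

At the plume center C_max = M/(n_e·A·√(4πDt)), so D = M²/(4πt·(n_e·A·C_max)²).
n_e·A·C_max = 0.34 × 56.5 × 0.00136 = 0.02613 kg/m.
D = 1.01²/(4π × 48.8 × 0.02613²) = 2.44 m²/day.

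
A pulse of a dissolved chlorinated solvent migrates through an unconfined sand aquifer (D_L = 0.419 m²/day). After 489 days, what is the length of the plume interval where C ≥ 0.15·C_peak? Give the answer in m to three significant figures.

The plume is Gaussian with σ = √(2Dt) = √(2 × 0.419 × 489) = 20.24 m.
C/C_peak = exp(−Δx²/(2σ²)) = 0.15 ⇒ Δx = σ·√(−2 ln 0.15) = 20.24 × 1.948 = 39.43 m.
Width = 2Δx = 78.9 m.

78.9 m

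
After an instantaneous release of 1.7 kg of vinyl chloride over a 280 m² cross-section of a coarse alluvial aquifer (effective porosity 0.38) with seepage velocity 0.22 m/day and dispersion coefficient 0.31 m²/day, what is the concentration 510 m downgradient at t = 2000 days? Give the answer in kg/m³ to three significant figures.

For an instantaneous plane source, C(x,t) = M/(n_e·A·√(4πDt)) · exp(−(x−vt)²/(4Dt)), with n_e·A the pore (flow) area.
Plume center vt = 0.22 × 2000 = 440 m, so the well at 510 m is 70 m downgradient of the peak.
√(4πDt) = 88.27 m, giving peak height M/(n_e·A·√(4πDt)) = 1.7/(0.38 × 280 × 88.27) = 0.0001810 kg/m³.
(x−vt)²/(4Dt) = (70)²/(4 × 0.31 × 2000) = 1.976; exp(−1.976) = 0.1386.
C = 0.0001810 × 0.1386 = 2.51e-05 kg/m³.

2.51e-05 kg/m³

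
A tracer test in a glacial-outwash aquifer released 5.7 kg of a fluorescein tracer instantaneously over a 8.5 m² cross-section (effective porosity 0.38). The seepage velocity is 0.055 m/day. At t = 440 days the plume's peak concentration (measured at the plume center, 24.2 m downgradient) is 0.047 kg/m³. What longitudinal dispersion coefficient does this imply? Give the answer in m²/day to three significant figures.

0.255 m²/day

At the plume center C_max = M/(n_e·A·√(4πDt)), so D = M²/(4πt·(n_e·A·C_max)²).
n_e·A·C_max = 0.38 × 8.5 × 0.047 = 0.1518 kg/m.
D = 5.7²/(4π × 440 × 0.1518²) = 0.255 m²/day.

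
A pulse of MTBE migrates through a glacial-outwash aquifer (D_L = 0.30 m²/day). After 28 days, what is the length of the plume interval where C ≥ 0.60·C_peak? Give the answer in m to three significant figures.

The plume is Gaussian with σ = √(2Dt) = √(2 × 0.30 × 28) = 4.099 m.
C/C_peak = exp(−Δx²/(2σ²)) = 0.60 ⇒ Δx = σ·√(−2 ln 0.60) = 4.099 × 1.011 = 4.144 m.
Width = 2Δx = 8.29 m.

8.29 m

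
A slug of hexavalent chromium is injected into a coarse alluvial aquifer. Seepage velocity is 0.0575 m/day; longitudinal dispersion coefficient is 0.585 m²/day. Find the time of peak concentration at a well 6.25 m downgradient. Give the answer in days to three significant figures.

30.7 days

For the 1D instantaneous-source solution, setting ∂C/∂t = 0 at fixed x gives v²t² + 2Dt − x² = 0, so t = (√(D² + v²x²) − D)/v².
√(D² + v²x²) = √(0.585² + 0.0575² × 6.25²) = 0.6866; v² = 0.00330625.
t = (0.6866 − 0.585)/0.00330625 = 30.7 days (vs. the pure-advection estimate x/v = 109 d).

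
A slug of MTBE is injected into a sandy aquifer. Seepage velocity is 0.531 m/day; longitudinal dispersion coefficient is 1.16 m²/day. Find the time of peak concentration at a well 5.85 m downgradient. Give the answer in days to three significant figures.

7.65 days

For the 1D instantaneous-source solution, setting ∂C/∂t = 0 at fixed x gives v²t² + 2Dt − x² = 0, so t = (√(D² + v²x²) − D)/v².
√(D² + v²x²) = √(1.16² + 0.531² × 5.85²) = 3.316; v² = 0.281961.
t = (3.316 − 1.16)/0.281961 = 7.65 days (vs. the pure-advection estimate x/v = 11.0 d).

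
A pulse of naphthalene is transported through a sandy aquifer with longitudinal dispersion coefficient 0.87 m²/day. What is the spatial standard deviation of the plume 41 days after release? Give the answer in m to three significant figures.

8.45 m

Dispersive spreading gives a Gaussian with σ² = 2Dt; advection only shifts the center.
σ = √(2 × 0.87 × 41) = 8.45 m.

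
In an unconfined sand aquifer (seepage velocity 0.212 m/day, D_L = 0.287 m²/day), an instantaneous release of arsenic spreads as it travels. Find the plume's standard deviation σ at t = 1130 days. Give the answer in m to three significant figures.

Dispersive spreading gives a Gaussian with σ² = 2Dt; advection only shifts the center.
σ = √(2 × 0.287 × 1130) = 25.5 m.

25.5 m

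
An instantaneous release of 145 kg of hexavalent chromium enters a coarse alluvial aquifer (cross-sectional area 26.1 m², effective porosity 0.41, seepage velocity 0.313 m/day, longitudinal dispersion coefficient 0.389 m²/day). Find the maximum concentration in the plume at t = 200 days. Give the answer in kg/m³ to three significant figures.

The peak of an instantaneous 1D plume sits at x = vt; there the Gaussian factor is 1 and C_max = M/(n_e·A·√(4πDt)), where n_e·A is the pore area the mass is dissolved in.
√(4πDt) = √(4π × 0.389 × 200) = 31.27 m, so C_max = 145/(0.41 × 26.1 × 31.27) = 0.433 kg/m³.

0.433 kg/m³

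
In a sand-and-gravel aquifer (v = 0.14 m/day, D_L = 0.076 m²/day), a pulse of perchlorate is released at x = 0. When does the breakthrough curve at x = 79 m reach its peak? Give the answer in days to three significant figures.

For the 1D instantaneous-source solution, setting ∂C/∂t = 0 at fixed x gives v²t² + 2Dt − x² = 0, so t = (√(D² + v²x²) − D)/v².
√(D² + v²x²) = √(0.076² + 0.14² × 79²) = 11.06; v² = 0.0196.
t = (11.06 − 0.076)/0.0196 = 560 days (vs. the pure-advection estimate x/v = 564 d).

560 days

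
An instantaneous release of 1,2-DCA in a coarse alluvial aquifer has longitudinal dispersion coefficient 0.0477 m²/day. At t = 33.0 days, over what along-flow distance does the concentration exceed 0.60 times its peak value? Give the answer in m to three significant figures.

The plume is Gaussian with σ = √(2Dt) = √(2 × 0.0477 × 33.0) = 1.774 m.
C/C_peak = exp(−Δx²/(2σ²)) = 0.60 ⇒ Δx = σ·√(−2 ln 0.60) = 1.774 × 1.011 = 1.794 m.
Width = 2Δx = 3.59 m.

3.59 m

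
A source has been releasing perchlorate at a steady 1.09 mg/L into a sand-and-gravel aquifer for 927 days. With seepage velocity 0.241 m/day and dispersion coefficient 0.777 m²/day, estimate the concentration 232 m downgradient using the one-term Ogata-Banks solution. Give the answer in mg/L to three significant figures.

For a continuous step input, C/C₀ ≈ ½·erfc((x−vt)/(2√(Dt))).
vt = 0.241 × 927 = 223.407 m and 2√(Dt) = 2√(0.777 × 927) = 53.68 m.
Argument (x−vt)/(2√(Dt)) = (232 − 223.407)/53.68 = 0.1601; ½·erfc(0.1601) = 0.4104.
C = 1.09 × 0.4104 = 0.447 mg/L.

0.447 mg/L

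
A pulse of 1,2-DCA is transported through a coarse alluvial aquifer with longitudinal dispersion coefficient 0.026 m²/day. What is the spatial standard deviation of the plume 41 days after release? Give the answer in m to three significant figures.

1.46 m

Dispersive spreading gives a Gaussian with σ² = 2Dt; advection only shifts the center.
σ = √(2 × 0.026 × 41) = 1.46 m.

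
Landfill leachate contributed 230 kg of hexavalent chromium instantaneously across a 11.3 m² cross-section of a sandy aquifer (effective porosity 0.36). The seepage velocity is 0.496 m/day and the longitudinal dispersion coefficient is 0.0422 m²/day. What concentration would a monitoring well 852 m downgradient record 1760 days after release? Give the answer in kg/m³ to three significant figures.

For an instantaneous plane source, C(x,t) = M/(n_e·A·√(4πDt)) · exp(−(x−vt)²/(4Dt)), with n_e·A the pore (flow) area.
Plume center vt = 0.496 × 1760 = 872.96 m, so the well at 852 m is 20.96 m upgradient of the peak.
√(4πDt) = 30.55 m, giving peak height M/(n_e·A·√(4πDt)) = 230/(0.36 × 11.3 × 30.55) = 1.851 kg/m³.
(x−vt)²/(4Dt) = (-20.96)²/(4 × 0.0422 × 1760) = 1.479; exp(−1.479) = 0.2279.
C = 1.851 × 0.2279 = 0.422 kg/m³.

0.422 kg/m³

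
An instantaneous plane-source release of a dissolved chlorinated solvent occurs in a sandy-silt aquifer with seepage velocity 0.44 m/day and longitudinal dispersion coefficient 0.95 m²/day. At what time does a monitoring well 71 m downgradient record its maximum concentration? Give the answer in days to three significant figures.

For the 1D instantaneous-source solution, setting ∂C/∂t = 0 at fixed x gives v²t² + 2Dt − x² = 0, so t = (√(D² + v²x²) − D)/v².
√(D² + v²x²) = √(0.95² + 0.44² × 71²) = 31.25; v² = 0.1936.
t = (31.25 − 0.95)/0.1936 = 157 days (vs. the pure-advection estimate x/v = 161 d).

157 days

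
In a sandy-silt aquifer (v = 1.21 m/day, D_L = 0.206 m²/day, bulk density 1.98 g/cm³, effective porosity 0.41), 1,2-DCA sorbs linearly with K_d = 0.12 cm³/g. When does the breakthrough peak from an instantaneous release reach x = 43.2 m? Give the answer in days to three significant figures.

Retardation factor R = 1 + ρ_b·K_d/n = 1 + 1.98 × 0.12/0.41 = 1.580.
Sorption retards both mechanisms: v_R = v/R = 0.7658 m/day, D_R = D/R = 0.1304 m²/day.
Peak time from v_R²t² + 2D_R t − x² = 0: t = (√(D_R² + v_R²x²) − D_R)/v_R².
√(D_R² + v_R²x²) = √(0.1304² + 0.7658² × 43.2²) = 33.08; v_R² = 0.5864.
t = (33.08 − 0.1304)/0.5864 = 56.2 days.

56.2 days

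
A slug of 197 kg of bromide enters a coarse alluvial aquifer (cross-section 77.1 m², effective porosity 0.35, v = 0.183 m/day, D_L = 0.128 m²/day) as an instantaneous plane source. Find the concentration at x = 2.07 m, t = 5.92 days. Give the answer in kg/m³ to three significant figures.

1.72 kg/m³

For an instantaneous plane source, C(x,t) = M/(n_e·A·√(4πDt)) · exp(−(x−vt)²/(4Dt)), with n_e·A the pore (flow) area.
Plume center vt = 0.183 × 5.92 = 1.08336 m, so the well at 2.07 m is 0.98664 m downgradient of the peak.
√(4πDt) = 3.086 m, giving peak height M/(n_e·A·√(4πDt)) = 197/(0.35 × 77.1 × 3.086) = 2.366 kg/m³.
(x−vt)²/(4Dt) = (0.98664)²/(4 × 0.128 × 5.92) = 0.3212; exp(−0.3212) = 0.7253.
C = 2.366 × 0.7253 = 1.72 kg/m³.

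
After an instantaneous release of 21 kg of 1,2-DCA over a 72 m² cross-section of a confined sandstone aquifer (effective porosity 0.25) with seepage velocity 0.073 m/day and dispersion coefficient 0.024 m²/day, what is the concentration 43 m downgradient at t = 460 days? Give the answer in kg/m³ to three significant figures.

For an instantaneous plane source, C(x,t) = M/(n_e·A·√(4πDt)) · exp(−(x−vt)²/(4Dt)), with n_e·A the pore (flow) area.
Plume center vt = 0.073 × 460 = 33.58 m, so the well at 43 m is 9.42 m downgradient of the peak.
√(4πDt) = 11.78 m, giving peak height M/(n_e·A·√(4πDt)) = 21/(0.25 × 72 × 11.78) = 0.09904 kg/m³.
(x−vt)²/(4Dt) = (9.42)²/(4 × 0.024 × 460) = 2.009; exp(−2.009) = 0.1341.
C = 0.09904 × 0.1341 = 0.0133 kg/m³.

0.0133 kg/m³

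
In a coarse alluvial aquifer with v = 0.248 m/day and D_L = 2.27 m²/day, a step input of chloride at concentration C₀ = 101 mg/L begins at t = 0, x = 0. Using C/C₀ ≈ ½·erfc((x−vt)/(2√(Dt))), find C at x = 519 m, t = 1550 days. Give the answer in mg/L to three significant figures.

For a continuous step input, C/C₀ ≈ ½·erfc((x−vt)/(2√(Dt))).
vt = 0.248 × 1550 = 384.4 m and 2√(Dt) = 2√(2.27 × 1550) = 118.6 m.
Argument (x−vt)/(2√(Dt)) = (519 − 384.4)/118.6 = 1.135; ½·erfc(1.135) = 0.05423.
C = 101 × 0.05423 = 5.48 mg/L.

5.48 mg/L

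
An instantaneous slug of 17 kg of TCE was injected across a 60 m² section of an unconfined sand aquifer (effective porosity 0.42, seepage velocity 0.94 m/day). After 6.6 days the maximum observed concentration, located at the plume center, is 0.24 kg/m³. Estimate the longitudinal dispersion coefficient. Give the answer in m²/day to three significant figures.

At the plume center C_max = M/(n_e·A·√(4πDt)), so D = M²/(4πt·(n_e·A·C_max)²).
n_e·A·C_max = 0.42 × 60 × 0.24 = 6.048 kg/m.
D = 17²/(4π × 6.6 × 6.048²) = 0.0953 m²/day.

0.0953 m²/day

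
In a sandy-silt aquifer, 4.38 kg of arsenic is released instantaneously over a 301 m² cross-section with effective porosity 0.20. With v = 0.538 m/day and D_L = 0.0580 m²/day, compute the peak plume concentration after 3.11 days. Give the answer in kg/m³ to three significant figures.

0.0483 kg/m³

The peak of an instantaneous 1D plume sits at x = vt; there the Gaussian factor is 1 and C_max = M/(n_e·A·√(4πDt)), where n_e·A is the pore area the mass is dissolved in.
√(4πDt) = √(4π × 0.0580 × 3.11) = 1.506 m, so C_max = 4.38/(0.20 × 301 × 1.506) = 0.0483 kg/m³.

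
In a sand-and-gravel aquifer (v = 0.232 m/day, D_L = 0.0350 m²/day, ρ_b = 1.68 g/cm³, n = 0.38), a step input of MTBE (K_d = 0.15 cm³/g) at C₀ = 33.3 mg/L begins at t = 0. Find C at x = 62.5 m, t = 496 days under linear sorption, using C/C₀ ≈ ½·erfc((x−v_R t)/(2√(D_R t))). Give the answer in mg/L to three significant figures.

Retardation factor R = 1 + ρ_b·K_d/n = 1 + 1.68 × 0.15/0.38 = 1.663.
Sorption retards both mechanisms: v_R = v/R = 0.1395 m/day, D_R = D/R = 0.02105 m²/day.
v_R·t = 0.1395 × 496 = 69.192 m; 2√(D_R t) = 6.462 m; argument = (62.5 − 69.192)/6.462 = -1.036.
C = C₀ × ½·erfc(-1.036) = 33.3 × 0.9286 = 30.9 mg/L.

30.9 mg/L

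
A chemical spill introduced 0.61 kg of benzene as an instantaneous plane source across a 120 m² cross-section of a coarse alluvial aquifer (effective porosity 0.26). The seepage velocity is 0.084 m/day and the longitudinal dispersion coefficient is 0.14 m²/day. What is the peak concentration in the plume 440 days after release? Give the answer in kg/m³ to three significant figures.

0.000703 kg/m³

The peak of an instantaneous 1D plume sits at x = vt; there the Gaussian factor is 1 and C_max = M/(n_e·A·√(4πDt)), where n_e·A is the pore area the mass is dissolved in.
√(4πDt) = √(4π × 0.14 × 440) = 27.82 m, so C_max = 0.61/(0.26 × 120 × 27.82) = 0.000703 kg/m³.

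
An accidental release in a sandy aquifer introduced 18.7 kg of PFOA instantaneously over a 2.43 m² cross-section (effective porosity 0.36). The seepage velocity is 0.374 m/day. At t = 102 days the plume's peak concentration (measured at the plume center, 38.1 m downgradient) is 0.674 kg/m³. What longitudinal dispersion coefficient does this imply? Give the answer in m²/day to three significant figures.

0.785 m²/day

At the plume center C_max = M/(n_e·A·√(4πDt)), so D = M²/(4πt·(n_e·A·C_max)²).
n_e·A·C_max = 0.36 × 2.43 × 0.674 = 0.5896 kg/m.
D = 18.7²/(4π × 102 × 0.5896²) = 0.785 m²/day.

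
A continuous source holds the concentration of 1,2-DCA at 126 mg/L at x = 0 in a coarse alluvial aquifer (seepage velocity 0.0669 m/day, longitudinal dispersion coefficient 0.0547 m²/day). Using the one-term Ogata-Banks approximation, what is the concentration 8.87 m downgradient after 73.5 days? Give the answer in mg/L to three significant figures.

10.3 mg/L

For a continuous step input, C/C₀ ≈ ½·erfc((x−vt)/(2√(Dt))).
vt = 0.0669 × 73.5 = 4.91715 m and 2√(Dt) = 2√(0.0547 × 73.5) = 4.010 m.
Argument (x−vt)/(2√(Dt)) = (8.87 − 4.91715)/4.010 = 0.9857; ½·erfc(0.9857) = 0.08166.
C = 126 × 0.08166 = 10.3 mg/L.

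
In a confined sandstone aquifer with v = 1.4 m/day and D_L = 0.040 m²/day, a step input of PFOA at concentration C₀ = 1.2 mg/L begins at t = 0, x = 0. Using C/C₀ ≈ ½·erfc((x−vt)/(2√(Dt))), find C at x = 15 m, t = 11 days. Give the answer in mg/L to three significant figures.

0.798 mg/L

For a continuous step input, C/C₀ ≈ ½·erfc((x−vt)/(2√(Dt))).
vt = 1.4 × 11 = 15.4 m and 2√(Dt) = 2√(0.040 × 11) = 1.327 m.
Argument (x−vt)/(2√(Dt)) = (15 − 15.4)/1.327 = -0.3014; ½·erfc(-0.3014) = 0.6650.
C = 1.2 × 0.6650 = 0.798 mg/L.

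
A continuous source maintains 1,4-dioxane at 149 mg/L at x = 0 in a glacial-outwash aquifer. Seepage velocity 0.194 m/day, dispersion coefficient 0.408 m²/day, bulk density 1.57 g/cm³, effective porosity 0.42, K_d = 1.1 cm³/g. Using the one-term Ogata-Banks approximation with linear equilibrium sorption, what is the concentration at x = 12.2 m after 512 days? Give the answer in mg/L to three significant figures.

117 mg/L

Retardation factor R = 1 + ρ_b·K_d/n = 1 + 1.57 × 1.1/0.42 = 5.112.
Sorption retards both mechanisms: v_R = v/R = 0.03795 m/day, D_R = D/R = 0.07981 m²/day.
v_R·t = 0.03795 × 512 = 19.4304 m; 2√(D_R t) = 12.78 m; argument = (12.2 − 19.4304)/12.78 = -0.5658.
C = C₀ × ½·erfc(-0.5658) = 149 × 0.7882 = 117 mg/L.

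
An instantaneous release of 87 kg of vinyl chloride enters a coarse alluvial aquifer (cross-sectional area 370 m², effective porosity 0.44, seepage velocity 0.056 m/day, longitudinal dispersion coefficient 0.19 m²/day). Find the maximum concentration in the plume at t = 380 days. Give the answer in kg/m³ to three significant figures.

The peak of an instantaneous 1D plume sits at x = vt; there the Gaussian factor is 1 and C_max = M/(n_e·A·√(4πDt)), where n_e·A is the pore area the mass is dissolved in.
√(4πDt) = √(4π × 0.19 × 380) = 30.12 m, so C_max = 87/(0.44 × 370 × 30.12) = 0.0177 kg/m³.

0.0177 kg/m³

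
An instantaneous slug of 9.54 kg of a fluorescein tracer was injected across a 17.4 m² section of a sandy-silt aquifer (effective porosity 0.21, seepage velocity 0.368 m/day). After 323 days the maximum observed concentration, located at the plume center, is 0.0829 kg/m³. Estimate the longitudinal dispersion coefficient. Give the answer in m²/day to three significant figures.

0.244 m²/day

At the plume center C_max = M/(n_e·A·√(4πDt)), so D = M²/(4πt·(n_e·A·C_max)²).
n_e·A·C_max = 0.21 × 17.4 × 0.0829 = 0.3029 kg/m.
D = 9.54²/(4π × 323 × 0.3029²) = 0.244 m²/day.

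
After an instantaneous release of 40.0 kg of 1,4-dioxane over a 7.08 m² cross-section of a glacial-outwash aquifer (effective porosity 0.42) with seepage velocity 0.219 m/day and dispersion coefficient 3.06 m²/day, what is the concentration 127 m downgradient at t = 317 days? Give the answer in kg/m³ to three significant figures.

For an instantaneous plane source, C(x,t) = M/(n_e·A·√(4πDt)) · exp(−(x−vt)²/(4Dt)), with n_e·A the pore (flow) area.
Plume center vt = 0.219 × 317 = 69.423 m, so the well at 127 m is 57.577 m downgradient of the peak.
√(4πDt) = 110.4 m, giving peak height M/(n_e·A·√(4πDt)) = 40.0/(0.42 × 7.08 × 110.4) = 0.1218 kg/m³.
(x−vt)²/(4Dt) = (57.577)²/(4 × 3.06 × 317) = 0.8544; exp(−0.8544) = 0.4255.
C = 0.1218 × 0.4255 = 0.0518 kg/m³.

0.0518 kg/m³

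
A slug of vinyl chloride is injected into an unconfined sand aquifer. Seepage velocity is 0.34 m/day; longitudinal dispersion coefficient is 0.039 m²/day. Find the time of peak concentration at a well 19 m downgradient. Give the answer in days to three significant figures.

55.5 days

For the 1D instantaneous-source solution, setting ∂C/∂t = 0 at fixed x gives v²t² + 2Dt − x² = 0, so t = (√(D² + v²x²) − D)/v².
√(D² + v²x²) = √(0.039² + 0.34² × 19²) = 6.460; v² = 0.1156.
t = (6.460 − 0.039)/0.1156 = 55.5 days (vs. the pure-advection estimate x/v = 55.9 d).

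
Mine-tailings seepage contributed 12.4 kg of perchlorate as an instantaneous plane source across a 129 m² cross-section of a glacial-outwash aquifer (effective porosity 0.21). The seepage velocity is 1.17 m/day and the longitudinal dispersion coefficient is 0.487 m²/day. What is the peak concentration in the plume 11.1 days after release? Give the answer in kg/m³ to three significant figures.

0.0555 kg/m³

The peak of an instantaneous 1D plume sits at x = vt; there the Gaussian factor is 1 and C_max = M/(n_e·A·√(4πDt)), where n_e·A is the pore area the mass is dissolved in.
√(4πDt) = √(4π × 0.487 × 11.1) = 8.242 m, so C_max = 12.4/(0.21 × 129 × 8.242) = 0.0555 kg/m³.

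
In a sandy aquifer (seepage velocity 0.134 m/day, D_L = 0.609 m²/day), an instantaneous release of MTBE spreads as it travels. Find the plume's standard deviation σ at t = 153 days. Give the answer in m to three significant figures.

13.7 m

Dispersive spreading gives a Gaussian with σ² = 2Dt; advection only shifts the center.
σ = √(2 × 0.609 × 153) = 13.7 m.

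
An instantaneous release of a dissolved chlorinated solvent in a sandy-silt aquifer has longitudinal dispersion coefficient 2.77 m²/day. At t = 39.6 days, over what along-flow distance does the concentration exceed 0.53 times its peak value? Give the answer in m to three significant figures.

33.4 m

The plume is Gaussian with σ = √(2Dt) = √(2 × 2.77 × 39.6) = 14.81 m.
C/C_peak = exp(−Δx²/(2σ²)) = 0.53 ⇒ Δx = σ·√(−2 ln 0.53) = 14.81 × 1.127 = 16.69 m.
Width = 2Δx = 33.4 m.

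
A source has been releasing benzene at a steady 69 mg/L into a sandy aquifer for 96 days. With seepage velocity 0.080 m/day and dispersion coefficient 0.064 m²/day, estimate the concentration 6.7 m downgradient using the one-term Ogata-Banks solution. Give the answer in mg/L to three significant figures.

For a continuous step input, C/C₀ ≈ ½·erfc((x−vt)/(2√(Dt))).
vt = 0.080 × 96 = 7.68 m and 2√(Dt) = 2√(0.064 × 96) = 4.957 m.
Argument (x−vt)/(2√(Dt)) = (6.7 − 7.68)/4.957 = -0.1977; ½·erfc(-0.1977) = 0.6101.
C = 69 × 0.6101 = 42.1 mg/L.

42.1 mg/L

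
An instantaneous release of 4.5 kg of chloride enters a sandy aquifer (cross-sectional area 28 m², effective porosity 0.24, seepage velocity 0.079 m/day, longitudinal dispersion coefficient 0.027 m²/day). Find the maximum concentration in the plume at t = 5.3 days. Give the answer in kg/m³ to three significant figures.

The peak of an instantaneous 1D plume sits at x = vt; there the Gaussian factor is 1 and C_max = M/(n_e·A·√(4πDt)), where n_e·A is the pore area the mass is dissolved in.
√(4πDt) = √(4π × 0.027 × 5.3) = 1.341 m, so C_max = 4.5/(0.24 × 28 × 1.341) = 0.499 kg/m³.

0.499 kg/m³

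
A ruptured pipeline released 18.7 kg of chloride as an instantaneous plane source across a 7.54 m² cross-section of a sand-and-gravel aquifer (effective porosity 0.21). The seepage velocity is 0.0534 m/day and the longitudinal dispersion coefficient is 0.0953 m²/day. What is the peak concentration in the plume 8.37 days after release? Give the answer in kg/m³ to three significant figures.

3.73 kg/m³

The peak of an instantaneous 1D plume sits at x = vt; there the Gaussian factor is 1 and C_max = M/(n_e·A·√(4πDt)), where n_e·A is the pore area the mass is dissolved in.
√(4πDt) = √(4π × 0.0953 × 8.37) = 3.166 m, so C_max = 18.7/(0.21 × 7.54 × 3.166) = 3.73 kg/m³.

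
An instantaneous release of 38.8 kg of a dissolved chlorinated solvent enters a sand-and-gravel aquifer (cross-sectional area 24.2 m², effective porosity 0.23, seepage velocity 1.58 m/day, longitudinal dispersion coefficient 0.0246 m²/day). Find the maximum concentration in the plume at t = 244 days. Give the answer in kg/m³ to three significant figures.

The peak of an instantaneous 1D plume sits at x = vt; there the Gaussian factor is 1 and C_max = M/(n_e·A·√(4πDt)), where n_e·A is the pore area the mass is dissolved in.
√(4πDt) = √(4π × 0.0246 × 244) = 8.685 m, so C_max = 38.8/(0.23 × 24.2 × 8.685) = 0.803 kg/m³.

0.803 kg/m³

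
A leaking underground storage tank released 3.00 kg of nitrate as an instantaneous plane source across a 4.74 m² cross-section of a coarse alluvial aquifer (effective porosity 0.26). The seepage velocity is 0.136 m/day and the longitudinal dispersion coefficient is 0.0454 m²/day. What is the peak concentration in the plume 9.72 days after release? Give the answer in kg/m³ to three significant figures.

1.03 kg/m³

The peak of an instantaneous 1D plume sits at x = vt; there the Gaussian factor is 1 and C_max = M/(n_e·A·√(4πDt)), where n_e·A is the pore area the mass is dissolved in.
√(4πDt) = √(4π × 0.0454 × 9.72) = 2.355 m, so C_max = 3.00/(0.26 × 4.74 × 2.355) = 1.03 kg/m³.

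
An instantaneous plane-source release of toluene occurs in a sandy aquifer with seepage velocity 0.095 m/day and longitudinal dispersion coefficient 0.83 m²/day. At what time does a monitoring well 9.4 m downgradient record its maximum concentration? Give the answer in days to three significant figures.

For the 1D instantaneous-source solution, setting ∂C/∂t = 0 at fixed x gives v²t² + 2Dt − x² = 0, so t = (√(D² + v²x²) − D)/v².
√(D² + v²x²) = √(0.83² + 0.095² × 9.4²) = 1.219; v² = 0.009025.
t = (1.219 − 0.83)/0.009025 = 43.1 days (vs. the pure-advection estimate x/v = 98.9 d).

43.1 days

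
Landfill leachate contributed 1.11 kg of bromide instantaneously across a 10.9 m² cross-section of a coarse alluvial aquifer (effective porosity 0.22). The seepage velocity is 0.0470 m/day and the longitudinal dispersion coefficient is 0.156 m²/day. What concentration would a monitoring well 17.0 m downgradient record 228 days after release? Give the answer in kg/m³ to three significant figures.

0.0166 kg/m³

For an instantaneous plane source, C(x,t) = M/(n_e·A·√(4πDt)) · exp(−(x−vt)²/(4Dt)), with n_e·A the pore (flow) area.
Plume center vt = 0.0470 × 228 = 10.716 m, so the well at 17.0 m is 6.284 m downgradient of the peak.
√(4πDt) = 21.14 m, giving peak height M/(n_e·A·√(4πDt)) = 1.11/(0.22 × 10.9 × 21.14) = 0.02190 kg/m³.
(x−vt)²/(4Dt) = (6.284)²/(4 × 0.156 × 228) = 0.2776; exp(−0.2776) = 0.7576.
C = 0.02190 × 0.7576 = 0.0166 kg/m³.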